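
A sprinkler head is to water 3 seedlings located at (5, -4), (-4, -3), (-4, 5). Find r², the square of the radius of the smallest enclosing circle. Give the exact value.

Call the three points A, B, C in the order given.
Side lengths²: AB² = 82, AC² = 162, BC² = 64.
Since AC² = 162 ≥ 82 + 64 = 146, the angle opposite AC is not acute, so the smallest enclosing circle has AC as diameter.
Centre = midpoint of AC = (0.5, 0.5), r² = 162/4 = 40.5.

40.5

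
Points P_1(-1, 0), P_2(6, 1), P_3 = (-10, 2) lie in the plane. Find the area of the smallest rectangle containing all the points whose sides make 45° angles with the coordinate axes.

In coordinates u = x + y, v = x − y the rectangle is axis-aligned; the map (x,y)→(u,v) scales areas by 2.
u-values: -1, 7, -8; range = 7 − (-8) = 15.
v-values: -1, 5, -12; range = 5 − (-12) = 17.
Area = (15 × 17) / 2 = 127.5.

127.5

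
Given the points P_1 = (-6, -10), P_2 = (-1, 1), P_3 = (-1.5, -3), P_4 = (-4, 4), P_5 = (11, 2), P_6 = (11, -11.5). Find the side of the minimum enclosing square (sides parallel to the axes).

17

The bounding box has width 17 and height 15.5.
An axis-aligned square enclosing the set must have side ≥ max(width, height).
So the minimum side is max(17, 15.5) = 17.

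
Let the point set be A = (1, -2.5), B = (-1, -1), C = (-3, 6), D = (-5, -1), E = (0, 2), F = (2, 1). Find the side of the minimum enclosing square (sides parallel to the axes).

8.5

The bounding box has width 7 and height 8.5.
An axis-aligned square enclosing the set must have side ≥ max(width, height).
So the minimum side is max(7, 8.5) = 8.5.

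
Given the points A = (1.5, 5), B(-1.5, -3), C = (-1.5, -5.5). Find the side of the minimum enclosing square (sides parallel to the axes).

10.5

The bounding box has width 3 and height 10.5.
An axis-aligned square enclosing the set must have side ≥ max(width, height).
So the minimum side is max(3, 10.5) = 10.5.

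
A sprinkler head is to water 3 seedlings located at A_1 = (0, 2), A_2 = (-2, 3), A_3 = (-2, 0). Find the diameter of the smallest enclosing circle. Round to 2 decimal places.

Side lengths²: A_1A_2² = 5, A_1A_3² = 8, A_2A_3² = 9.
Since A_2A_3² = 9 < 8 + 5 = 13, the triangle is acute, so the smallest enclosing circle is the circumcircle.
Circumcentre = (-1.5, 1.5), r² = 2.5.
Diameter = 2r = 2√(2.5) ≈ 3.16.

3.16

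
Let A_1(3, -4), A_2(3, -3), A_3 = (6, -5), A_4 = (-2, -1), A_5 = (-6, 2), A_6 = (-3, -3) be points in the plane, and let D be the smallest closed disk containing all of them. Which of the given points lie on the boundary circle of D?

A_3, A_5

By Welzl's lemma the MEC is supported by two points (diametrically opposite) or three points (on a circumcircle).
The farthest pair is A_3–A_5 with squared distance 193. The circle on this segment as diameter has centre (0, -1.5) and r² = 193/4 = 48.25.
Check A_1: distance² to centre = 15.25 ≤ 48.25, so it lies inside.
All remaining points lie in this disk, and no smaller disk contains both endpoints, so this is the minimum enclosing circle.
The points at distance exactly r from the centre are A_3, A_5 — 2 points.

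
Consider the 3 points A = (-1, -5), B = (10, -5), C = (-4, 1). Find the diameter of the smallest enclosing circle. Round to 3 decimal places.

Side lengths²: AB² = 121, AC² = 45, BC² = 232.
Since BC² = 232 ≥ 121 + 45 = 166, the angle opposite BC is not acute, so the smallest enclosing circle has BC as diameter.
Centre = midpoint of BC = (3, -2), r² = 232/4 = 58.
Diameter = 2r = 2√58 ≈ 15.232.

15.232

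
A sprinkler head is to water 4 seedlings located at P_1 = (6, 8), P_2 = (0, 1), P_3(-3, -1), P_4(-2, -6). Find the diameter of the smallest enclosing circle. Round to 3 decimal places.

By Welzl's lemma the MEC is supported by two points (diametrically opposite) or three points (on a circumcircle).
The farthest pair is P_1–P_4 with squared distance 260. The circle on this segment as diameter has centre (2, 1) and r² = 260/4 = 65.
Check P_2: distance² to centre = 4 ≤ 65, so it lies inside.
All remaining points lie in this disk, and no smaller disk contains both endpoints, so this is the minimum enclosing circle.
Diameter = 2r = 2√65 ≈ 16.125.

16.125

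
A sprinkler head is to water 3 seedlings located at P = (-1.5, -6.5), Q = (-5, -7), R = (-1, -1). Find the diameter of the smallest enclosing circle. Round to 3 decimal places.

7.211

Side lengths²: PQ² = 12.5, PR² = 30.5, QR² = 52.
Since QR² = 52 ≥ 30.5 + 12.5 = 43, the angle opposite QR is not acute, so the smallest enclosing circle has QR as diameter.
Centre = midpoint of QR = (-3, -4), r² = 52/4 = 13.
Diameter = 2r = 2√13 ≈ 7.211.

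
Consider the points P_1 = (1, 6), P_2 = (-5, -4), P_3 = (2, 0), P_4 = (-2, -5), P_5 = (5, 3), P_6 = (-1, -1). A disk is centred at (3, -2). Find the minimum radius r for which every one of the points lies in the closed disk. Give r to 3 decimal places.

8.246

The required radius is the distance from (3, -2) to the farthest point.
Squared distances: 68, 68, 5, 34, 29, 17.
Maximum is 68, attained at P_1.
r = √68 ≈ 8.246.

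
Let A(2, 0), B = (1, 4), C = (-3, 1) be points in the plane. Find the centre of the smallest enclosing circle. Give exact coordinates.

(-11/38, 59/38)

Side lengths²: AB² = 17, AC² = 26, BC² = 25.
Since AC² = 26 < 25 + 17 = 42, the triangle is acute, so the smallest enclosing circle is the circumcircle.
Circumcentre = (-11/38, 59/38), r² = 5525/722.
Centre = (-11/38, 59/38).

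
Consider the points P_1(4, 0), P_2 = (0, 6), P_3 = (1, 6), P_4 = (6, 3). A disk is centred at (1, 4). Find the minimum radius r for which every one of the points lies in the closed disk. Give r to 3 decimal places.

The required radius is the distance from (1, 4) to the farthest point.
Squared distances: 25, 5, 4, 26.
Maximum is 26, attained at P_4.
r = √26 ≈ 5.099.

5.099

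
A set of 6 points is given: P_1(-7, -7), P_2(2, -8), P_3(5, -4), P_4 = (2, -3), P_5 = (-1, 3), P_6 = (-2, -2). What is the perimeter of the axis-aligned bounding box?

Width = max x − min x = 5 − (-7) = 12.
Height = max y − min y = 3 − (-8) = 11.
Perimeter = 2(12 + 11) = 46.

46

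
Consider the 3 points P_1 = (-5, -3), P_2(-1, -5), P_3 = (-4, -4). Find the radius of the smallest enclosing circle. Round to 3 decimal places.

Side lengths²: P_1P_2² = 20, P_1P_3² = 2, P_2P_3² = 10.
Since P_1P_2² = 20 ≥ 10 + 2 = 12, the angle opposite P_1P_2 is not acute, so the smallest enclosing circle has P_1P_2 as diameter.
Centre = midpoint of P_1P_2 = (-3, -4), r² = 20/4 = 5.
r = √5 ≈ 2.236.

2.236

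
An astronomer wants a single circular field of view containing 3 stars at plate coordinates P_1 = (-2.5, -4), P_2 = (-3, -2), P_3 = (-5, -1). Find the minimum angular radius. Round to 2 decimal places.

1.95

Side lengths²: P_1P_2² = 4.25, P_1P_3² = 15.25, P_2P_3² = 5.
Since P_1P_3² = 15.25 ≥ 5 + 4.25 = 9.25, the angle opposite P_1P_3 is not acute, so the smallest enclosing circle has P_1P_3 as diameter.
Centre = midpoint of P_1P_3 = (-3.75, -2.5), r² = 15.25/4 = 3.8125.
r = √(3.8125) ≈ 1.95.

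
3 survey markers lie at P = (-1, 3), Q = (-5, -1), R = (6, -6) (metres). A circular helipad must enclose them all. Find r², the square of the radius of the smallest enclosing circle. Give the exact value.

Side lengths²: PQ² = 32, PR² = 130, QR² = 146.
Since QR² = 146 < 130 + 32 = 162, the triangle is acute, so the smallest enclosing circle is the circumcircle.
Circumcentre = (0.8125, -2.8125), r² = 37.0703125.

37.0703125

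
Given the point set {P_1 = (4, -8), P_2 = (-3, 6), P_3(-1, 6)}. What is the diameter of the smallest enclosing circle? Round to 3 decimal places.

15.652

Side lengths²: P_1P_2² = 245, P_1P_3² = 221, P_2P_3² = 4.
Since P_1P_2² = 245 ≥ 221 + 4 = 225, the angle opposite P_1P_2 is not acute, so the smallest enclosing circle has P_1P_2 as diameter.
Centre = midpoint of P_1P_2 = (0.5, -1), r² = 245/4 = 61.25.
Diameter = 2r = 2√(61.25) ≈ 15.652.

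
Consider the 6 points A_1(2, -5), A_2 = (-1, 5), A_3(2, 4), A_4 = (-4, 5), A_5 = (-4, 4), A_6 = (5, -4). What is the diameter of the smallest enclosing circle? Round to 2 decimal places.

12.73

The minimum enclosing circle of a finite set is fixed by two of the points (as a diameter) or three (as a circumcircle).
The farthest pair is A_4–A_6 with squared distance 162. The circle on this segment as diameter has centre (0.5, 0.5) and r² = 162/4 = 40.5.
Check A_1: distance² to centre = 32.5 ≤ 40.5, so it lies inside.
All remaining points lie in this disk, and no smaller disk contains both endpoints, so this is the minimum enclosing circle.
Diameter = 2r = 2√(40.5) ≈ 12.73.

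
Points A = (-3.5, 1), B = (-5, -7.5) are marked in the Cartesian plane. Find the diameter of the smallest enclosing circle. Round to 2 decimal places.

The smallest circle enclosing two points has them as diameter endpoints.
Centre = midpoint = (-4.25, -3.25); r² = |AB|²/4 = 74.5/4 = 18.625.
Diameter = 2r = 2√(18.625) ≈ 8.63.

8.63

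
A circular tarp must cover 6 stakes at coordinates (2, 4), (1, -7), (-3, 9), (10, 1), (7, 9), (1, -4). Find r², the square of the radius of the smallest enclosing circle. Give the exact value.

A smallest enclosing disk is always determined by at most three of the input points on its boundary.
The minimum enclosing circle is determined by three boundary points: (1, -7), (-3, 9), (7, 9).
Their circumcentre is (2, 1.75) with r² = 77.5625.
The farthest remaining point (10, 1) is at distance² 64.5625 ≤ 77.5625.

77.5625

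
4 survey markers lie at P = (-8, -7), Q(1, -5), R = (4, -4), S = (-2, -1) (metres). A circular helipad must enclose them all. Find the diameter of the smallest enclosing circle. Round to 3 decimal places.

12.369

The farthest pair is P–R with squared distance 153. The circle on this segment as diameter has centre (-2, -5.5) and r² = 153/4 = 38.25.
Check Q: distance² to centre = 9.25 ≤ 38.25, so it lies inside.
All remaining points lie in this disk, and no smaller disk contains both endpoints, so this is the minimum enclosing circle.
Diameter = 2r = 2√(38.25) ≈ 12.369.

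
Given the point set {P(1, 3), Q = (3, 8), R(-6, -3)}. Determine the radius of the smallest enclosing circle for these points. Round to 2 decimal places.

Side lengths²: PQ² = 29, PR² = 85, QR² = 202.
Since QR² = 202 ≥ 85 + 29 = 114, the angle opposite QR is not acute, so the smallest enclosing circle has QR as diameter.
Centre = midpoint of QR = (-1.5, 2.5), r² = 202/4 = 50.5.
r = √(50.5) ≈ 7.11.

7.11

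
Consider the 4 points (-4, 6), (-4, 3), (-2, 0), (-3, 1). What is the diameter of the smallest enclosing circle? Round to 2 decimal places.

By Welzl's lemma the MEC is supported by two points (diametrically opposite) or three points (on a circumcircle).
The farthest pair is (-4, 6)–(-2, 0) with squared distance 40. The circle on this segment as diameter has centre (-3, 3) and r² = 40/4 = 10.
Check (-4, 3): distance² to centre = 1 ≤ 10, so it lies inside.
All remaining points lie in this disk, and no smaller disk contains both endpoints, so this is the minimum enclosing circle.
Diameter = 2r = 2√10 ≈ 6.32.

6.32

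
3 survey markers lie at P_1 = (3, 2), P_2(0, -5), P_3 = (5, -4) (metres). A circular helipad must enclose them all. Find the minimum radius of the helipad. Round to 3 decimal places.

Side lengths²: P_1P_2² = 58, P_1P_3² = 40, P_2P_3² = 26.
Since P_1P_2² = 58 < 40 + 26 = 66, the triangle is acute, so the smallest enclosing circle is the circumcircle.
Circumcentre = (1.9375, -1.6875), r² = 14.7265625.
r = √(14.7265625) ≈ 3.838.

3.838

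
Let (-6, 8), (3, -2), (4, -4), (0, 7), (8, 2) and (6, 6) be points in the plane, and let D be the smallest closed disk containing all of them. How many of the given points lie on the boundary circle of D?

The minimum enclosing circle is determined by three boundary points: (-6, 8), (4, -4), (8, 2).
Their circumcentre is (1/9, 79/27) with r² = 45994/729.
The farthest remaining point (6, 6) is at distance² 32170/729 ≤ 45994/729.
The points at distance exactly r from the centre are (-6, 8), (4, -4), (8, 2) — 3 points.

3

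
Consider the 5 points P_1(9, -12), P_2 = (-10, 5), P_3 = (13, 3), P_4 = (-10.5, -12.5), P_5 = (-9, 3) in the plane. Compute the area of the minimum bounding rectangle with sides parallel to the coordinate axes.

x ranges over [-10.5, 13], width 23.5.
y ranges over [-12.5, 5], height 17.5.
Area = 23.5 × 17.5 = 411.25.

411.25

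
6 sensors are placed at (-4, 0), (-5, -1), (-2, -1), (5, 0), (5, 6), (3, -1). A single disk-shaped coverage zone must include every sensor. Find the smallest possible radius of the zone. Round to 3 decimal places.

The farthest pair is (-5, -1)–(5, 6) with squared distance 149. The circle on this segment as diameter has centre (0, 2.5) and r² = 149/4 = 37.25.
Check (-4, 0): distance² to centre = 22.25 ≤ 37.25, so it lies inside.
All remaining points lie in this disk, and no smaller disk contains both endpoints, so this is the minimum enclosing circle.
r = √(37.25) ≈ 6.103.

6.103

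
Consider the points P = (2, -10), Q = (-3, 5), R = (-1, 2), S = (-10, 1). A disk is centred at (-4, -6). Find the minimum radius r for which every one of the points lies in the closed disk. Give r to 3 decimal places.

The required radius is the distance from (-4, -6) to the farthest point.
Squared distances: 52, 122, 73, 85.
Maximum is 122, attained at Q.
r = √122 ≈ 11.045.

11.045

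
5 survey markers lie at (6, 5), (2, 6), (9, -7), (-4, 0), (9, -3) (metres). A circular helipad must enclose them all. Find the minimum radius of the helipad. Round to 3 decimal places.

7.707

By Welzl's lemma the MEC is supported by two points (diametrically opposite) or three points (on a circumcircle).
The minimum enclosing circle is determined by three boundary points: (2, 6), (9, -7), (-4, 0).
Their circumcentre is (3.55, -1.55) with r² = 59.405.
The farthest remaining point (6, 5) is at distance² 48.905 ≤ 59.405.
r = √(59.405) ≈ 7.707.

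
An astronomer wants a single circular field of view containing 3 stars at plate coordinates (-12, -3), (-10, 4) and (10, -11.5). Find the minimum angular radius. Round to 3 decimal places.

Call the three points A, B, C in the order given.
Side lengths²: AB² = 53, AC² = 556.25, BC² = 640.25.
Since BC² = 640.25 ≥ 556.25 + 53 = 609.25, the angle opposite BC is not acute, so the smallest enclosing circle has BC as diameter.
Centre = midpoint of BC = (0, -3.75), r² = 640.25/4 = 160.0625.
r = √(160.0625) ≈ 12.652.

12.652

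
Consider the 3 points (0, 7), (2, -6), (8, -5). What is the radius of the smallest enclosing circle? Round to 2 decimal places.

Call the three points A, B, C in the order given.
Side lengths²: AB² = 173, AC² = 208, BC² = 37.
Since AC² = 208 < 173 + 37 = 210, the triangle is acute, so the smallest enclosing circle is the circumcircle.
Circumcentre = (3.925, 0.95), r² = 52.008125.
r = √(52.008125) ≈ 7.21.

7.21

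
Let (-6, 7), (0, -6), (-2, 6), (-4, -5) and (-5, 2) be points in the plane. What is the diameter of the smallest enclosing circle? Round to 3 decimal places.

14.318

A smallest enclosing disk is always determined by at most three of the input points on its boundary.
The farthest pair is (-6, 7)–(0, -6) with squared distance 205. The circle on this segment as diameter has centre (-3, 0.5) and r² = 205/4 = 51.25.
Check (-2, 6): distance² to centre = 31.25 ≤ 51.25, so it lies inside.
All remaining points lie in this disk, and no smaller disk contains both endpoints, so this is the minimum enclosing circle.
Diameter = 2r = 2√(51.25) ≈ 14.318.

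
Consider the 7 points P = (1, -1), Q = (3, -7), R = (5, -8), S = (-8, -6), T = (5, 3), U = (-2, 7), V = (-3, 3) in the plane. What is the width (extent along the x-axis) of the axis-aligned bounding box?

max x = 5, min x = -8, so width = 13.

13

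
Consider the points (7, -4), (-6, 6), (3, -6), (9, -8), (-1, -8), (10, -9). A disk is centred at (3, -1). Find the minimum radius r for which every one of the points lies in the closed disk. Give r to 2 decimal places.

The required radius is the distance from (3, -1) to the farthest point.
Squared distances: 25, 130, 25, 85, 65, 113.
Maximum is 130, attained at (-6, 6).
r = √130 ≈ 11.40.

11.40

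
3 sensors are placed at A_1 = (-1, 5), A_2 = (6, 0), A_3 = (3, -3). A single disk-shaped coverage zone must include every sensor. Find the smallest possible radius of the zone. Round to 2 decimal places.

Side lengths²: A_1A_2² = 74, A_1A_3² = 80, A_2A_3² = 18.
Since A_1A_3² = 80 < 74 + 18 = 92, the triangle is acute, so the smallest enclosing circle is the circumcircle.
Circumcentre = (5/3, 4/3), r² = 185/9.
r = √(185/9) ≈ 4.53.

4.53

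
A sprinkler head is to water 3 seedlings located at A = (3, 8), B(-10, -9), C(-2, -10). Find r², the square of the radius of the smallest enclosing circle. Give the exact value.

Side lengths²: AB² = 458, AC² = 349, BC² = 65.
Since AB² = 458 ≥ 349 + 65 = 414, the angle opposite AB is not acute, so the smallest enclosing circle has AB as diameter.
Centre = midpoint of AB = (-3.5, -0.5), r² = 458/4 = 114.5.

114.5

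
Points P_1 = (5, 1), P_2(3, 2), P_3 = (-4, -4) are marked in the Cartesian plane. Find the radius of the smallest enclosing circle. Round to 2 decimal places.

Side lengths²: P_1P_2² = 5, P_1P_3² = 106, P_2P_3² = 85.
Since P_1P_3² = 106 ≥ 85 + 5 = 90, the angle opposite P_1P_3 is not acute, so the smallest enclosing circle has P_1P_3 as diameter.
Centre = midpoint of P_1P_3 = (0.5, -1.5), r² = 106/4 = 26.5.
r = √(26.5) ≈ 5.15.

5.15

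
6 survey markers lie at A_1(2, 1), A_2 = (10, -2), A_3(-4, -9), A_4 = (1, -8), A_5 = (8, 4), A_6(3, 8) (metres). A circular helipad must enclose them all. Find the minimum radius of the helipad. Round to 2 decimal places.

A smallest enclosing disk is always determined by at most three of the input points on its boundary.
The minimum enclosing circle is determined by three boundary points: A_2, A_3, A_6.
Their circumcentre is (41/54, -55/54) with r² = 125905/1458.
The farthest remaining point A_5 is at distance² 113161/1458 ≤ 125905/1458.
r = √(125905/1458) ≈ 9.29.

9.29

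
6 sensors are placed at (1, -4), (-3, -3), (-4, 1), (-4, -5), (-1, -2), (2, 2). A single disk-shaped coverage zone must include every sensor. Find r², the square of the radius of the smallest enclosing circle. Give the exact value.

The minimum enclosing circle of a finite set is fixed by two of the points (as a diameter) or three (as a circumcircle).
The farthest pair is (-4, -5)–(2, 2) with squared distance 85. The circle on this segment as diameter has centre (-1, -1.5) and r² = 85/4 = 21.25.
Check (1, -4): distance² to centre = 10.25 ≤ 21.25, so it lies inside.
All remaining points lie in this disk, and no smaller disk contains both endpoints, so this is the minimum enclosing circle.

21.25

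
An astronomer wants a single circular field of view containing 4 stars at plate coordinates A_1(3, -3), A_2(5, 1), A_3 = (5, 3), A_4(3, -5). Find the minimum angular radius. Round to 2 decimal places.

By Welzl's lemma the MEC is supported by two points (diametrically opposite) or three points (on a circumcircle).
The farthest pair is A_3–A_4 with squared distance 68. The circle on this segment as diameter has centre (4, -1) and r² = 68/4 = 17.
Check A_1: distance² to centre = 5 ≤ 17, so it lies inside.
All remaining points lie in this disk, and no smaller disk contains both endpoints, so this is the minimum enclosing circle.
r = √17 ≈ 4.12.

4.12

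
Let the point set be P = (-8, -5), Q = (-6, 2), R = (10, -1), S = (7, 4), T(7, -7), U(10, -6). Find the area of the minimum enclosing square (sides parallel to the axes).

324

The bounding box has width 18 and height 11.
An axis-aligned square enclosing the set must have side ≥ max(width, height).
So the minimum side is max(18, 11) = 18.
Area = 18² = 324.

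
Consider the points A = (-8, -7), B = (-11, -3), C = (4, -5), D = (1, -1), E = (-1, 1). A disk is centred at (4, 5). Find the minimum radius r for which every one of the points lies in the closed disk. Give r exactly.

17

The required radius is the distance from (4, 5) to the farthest point.
Squared distances: 288, 289, 100, 45, 41.
Maximum is 289, attained at B.
r = √289 = 17.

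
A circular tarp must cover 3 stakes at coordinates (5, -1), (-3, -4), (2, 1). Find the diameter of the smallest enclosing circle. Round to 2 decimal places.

Call the three points A, B, C in the order given.
Side lengths²: AB² = 73, AC² = 13, BC² = 50.
Since AB² = 73 ≥ 50 + 13 = 63, the angle opposite AB is not acute, so the smallest enclosing circle has AB as diameter.
Centre = midpoint of AB = (1, -2.5), r² = 73/4 = 18.25.
Diameter = 2r = 2√(18.25) ≈ 8.54.

8.54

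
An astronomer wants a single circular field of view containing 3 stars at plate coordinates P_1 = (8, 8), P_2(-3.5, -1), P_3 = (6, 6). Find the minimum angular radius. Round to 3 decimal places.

7.302

Side lengths²: P_1P_2² = 213.25, P_1P_3² = 8, P_2P_3² = 139.25.
Since P_1P_2² = 213.25 ≥ 139.25 + 8 = 147.25, the angle opposite P_1P_2 is not acute, so the smallest enclosing circle has P_1P_2 as diameter.
Centre = midpoint of P_1P_2 = (2.25, 3.5), r² = 213.25/4 = 53.3125.
r = √(53.3125) ≈ 7.302.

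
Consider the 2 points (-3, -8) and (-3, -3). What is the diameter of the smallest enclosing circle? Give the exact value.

The smallest circle enclosing two points has them as diameter endpoints.
Centre = midpoint = (-3, -5.5); r² = |(-3, -8)−(-3, -3)|²/4 = 25/4 = 6.25.
Diameter = 2r = 2√(6.25) = 5.

5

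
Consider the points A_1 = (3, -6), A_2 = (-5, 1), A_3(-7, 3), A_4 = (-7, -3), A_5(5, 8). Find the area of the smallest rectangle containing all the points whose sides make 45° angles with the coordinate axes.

In coordinates u = x + y, v = x − y the rectangle is axis-aligned; the map (x,y)→(u,v) scales areas by 2.
u-values: -3, -4, -4, -10, 13; range = 13 − (-10) = 23.
v-values: 9, -6, -10, -4, -3; range = 9 − (-10) = 19.
Area = (23 × 19) / 2 = 218.5.

218.5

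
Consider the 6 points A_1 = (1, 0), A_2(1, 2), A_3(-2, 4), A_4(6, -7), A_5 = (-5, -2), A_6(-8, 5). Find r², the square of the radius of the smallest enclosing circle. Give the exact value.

A smallest enclosing disk is always determined by at most three of the input points on its boundary.
The farthest pair is A_4–A_6 with squared distance 340. The circle on this segment as diameter has centre (-1, -1) and r² = 340/4 = 85.
Check A_1: distance² to centre = 5 ≤ 85, so it lies inside.
All remaining points lie in this disk, and no smaller disk contains both endpoints, so this is the minimum enclosing circle.

85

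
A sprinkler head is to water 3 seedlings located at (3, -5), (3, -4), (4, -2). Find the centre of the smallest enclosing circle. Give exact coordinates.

Call the three points A, B, C in the order given.
Side lengths²: AB² = 1, AC² = 10, BC² = 5.
Since AC² = 10 ≥ 5 + 1 = 6, the angle opposite AC is not acute, so the smallest enclosing circle has AC as diameter.
Centre = midpoint of AC = (3.5, -3.5), r² = 10/4 = 2.5.
Centre = (3.5, -3.5).

(3.5, -3.5)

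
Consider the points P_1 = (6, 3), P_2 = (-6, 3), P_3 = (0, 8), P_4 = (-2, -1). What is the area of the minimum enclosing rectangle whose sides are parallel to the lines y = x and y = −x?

In coordinates u = x + y, v = x − y the rectangle is axis-aligned; the map (x,y)→(u,v) scales areas by 2.
u-values: 9, -3, 8, -3; range = 9 − (-3) = 12.
v-values: 3, -9, -8, -1; range = 3 − (-9) = 12.
Area = (12 × 12) / 2 = 72.

72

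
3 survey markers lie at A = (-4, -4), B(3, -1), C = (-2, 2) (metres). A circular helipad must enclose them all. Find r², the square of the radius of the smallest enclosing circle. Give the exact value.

Side lengths²: AB² = 58, AC² = 40, BC² = 34.
Since AB² = 58 < 40 + 34 = 74, the triangle is acute, so the smallest enclosing circle is the circumcircle.
Circumcentre = (-5/6, -31/18), r² = 2465/162.

2465/162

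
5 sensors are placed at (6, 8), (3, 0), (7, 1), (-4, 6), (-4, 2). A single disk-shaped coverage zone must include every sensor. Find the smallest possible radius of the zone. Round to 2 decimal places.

6.05

By Welzl's lemma the MEC is supported by two points (diametrically opposite) or three points (on a circumcircle).
The minimum enclosing circle is determined by three boundary points: (6, 8), (7, 1), (-4, 6).
Their circumcentre is (59/36, 137/36) with r² = 23725/648.
The farthest remaining point (-4, 2) is at distance² 22717/648 ≤ 23725/648.
r = √(23725/648) ≈ 6.05.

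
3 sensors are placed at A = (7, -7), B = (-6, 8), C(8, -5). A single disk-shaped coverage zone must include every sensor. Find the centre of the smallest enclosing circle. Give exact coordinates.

Side lengths²: AB² = 394, AC² = 5, BC² = 365.
Since AB² = 394 ≥ 365 + 5 = 370, the angle opposite AB is not acute, so the smallest enclosing circle has AB as diameter.
Centre = midpoint of AB = (0.5, 0.5), r² = 394/4 = 98.5.
Centre = (0.5, 0.5).

(0.5, 0.5)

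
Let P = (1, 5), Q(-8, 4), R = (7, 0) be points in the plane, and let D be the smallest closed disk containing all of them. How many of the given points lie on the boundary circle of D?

2

Side lengths²: PQ² = 82, PR² = 61, QR² = 241.
Since QR² = 241 ≥ 82 + 61 = 143, the angle opposite QR is not acute, so the smallest enclosing circle has QR as diameter.
Centre = midpoint of QR = (-0.5, 2), r² = 241/4 = 60.25.
The points at distance exactly r from the centre are Q, R — 2 points.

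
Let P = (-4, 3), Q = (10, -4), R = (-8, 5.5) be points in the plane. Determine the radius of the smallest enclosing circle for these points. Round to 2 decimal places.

Side lengths²: PQ² = 245, PR² = 22.25, QR² = 414.25.
Since QR² = 414.25 ≥ 245 + 22.25 = 267.25, the angle opposite QR is not acute, so the smallest enclosing circle has QR as diameter.
Centre = midpoint of QR = (1, 0.75), r² = 414.25/4 = 103.5625.
r = √(103.5625) ≈ 10.18.

10.18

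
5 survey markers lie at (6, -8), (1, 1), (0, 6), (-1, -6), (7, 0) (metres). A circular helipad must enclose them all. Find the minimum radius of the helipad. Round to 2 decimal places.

The minimum enclosing circle of a finite set is fixed by two of the points (as a diameter) or three (as a circumcircle).
The farthest pair is (6, -8)–(0, 6) with squared distance 232. The circle on this segment as diameter has centre (3, -1) and r² = 232/4 = 58.
Check (1, 1): distance² to centre = 8 ≤ 58, so it lies inside.
All remaining points lie in this disk, and no smaller disk contains both endpoints, so this is the minimum enclosing circle.
r = √58 ≈ 7.62.

7.62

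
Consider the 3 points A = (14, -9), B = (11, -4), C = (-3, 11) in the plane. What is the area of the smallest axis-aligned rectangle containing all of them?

x ranges over [-3, 14], width 17.
y ranges over [-9, 11], height 20.
Area = 17 × 20 = 340.

340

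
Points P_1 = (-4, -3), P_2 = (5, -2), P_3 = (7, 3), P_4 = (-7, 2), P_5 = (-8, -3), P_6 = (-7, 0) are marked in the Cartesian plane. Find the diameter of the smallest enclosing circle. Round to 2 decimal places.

The minimum enclosing circle of a finite set is fixed by two of the points (as a diameter) or three (as a circumcircle).
The farthest pair is P_3–P_5 with squared distance 261. The circle on this segment as diameter has centre (-0.5, 0) and r² = 261/4 = 65.25.
Check P_1: distance² to centre = 21.25 ≤ 65.25, so it lies inside.
All remaining points lie in this disk, and no smaller disk contains both endpoints, so this is the minimum enclosing circle.
Diameter = 2r = 2√(65.25) ≈ 16.16.

16.16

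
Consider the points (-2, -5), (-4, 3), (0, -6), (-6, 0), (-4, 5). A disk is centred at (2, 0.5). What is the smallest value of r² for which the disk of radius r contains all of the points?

The required radius is the distance from (2, 0.5) to the farthest point.
Squared distances: 46.25, 42.25, 46.25, 64.25, 56.25.
Maximum is 64.25, attained at (-6, 0).

64.25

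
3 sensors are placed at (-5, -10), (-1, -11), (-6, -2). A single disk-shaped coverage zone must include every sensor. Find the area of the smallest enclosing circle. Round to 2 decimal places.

83.25

Call the three points A, B, C in the order given.
Side lengths²: AB² = 17, AC² = 65, BC² = 106.
Since BC² = 106 ≥ 65 + 17 = 82, the angle opposite BC is not acute, so the smallest enclosing circle has BC as diameter.
Centre = midpoint of BC = (-3.5, -6.5), r² = 106/4 = 26.5.
Area = π·r² = π·26.5 ≈ 83.25.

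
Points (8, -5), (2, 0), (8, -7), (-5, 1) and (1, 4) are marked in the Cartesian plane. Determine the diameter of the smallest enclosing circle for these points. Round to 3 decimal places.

15.264

The farthest pair is (8, -7)–(-5, 1) with squared distance 233. The circle on this segment as diameter has centre (1.5, -3) and r² = 233/4 = 58.25.
Check (8, -5): distance² to centre = 46.25 ≤ 58.25, so it lies inside.
All remaining points lie in this disk, and no smaller disk contains both endpoints, so this is the minimum enclosing circle.
Diameter = 2r = 2√(58.25) ≈ 15.264.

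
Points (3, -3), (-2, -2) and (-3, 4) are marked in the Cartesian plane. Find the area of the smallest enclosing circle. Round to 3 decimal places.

66.759

Call the three points A, B, C in the order given.
Side lengths²: AB² = 26, AC² = 85, BC² = 37.
Since AC² = 85 ≥ 37 + 26 = 63, the angle opposite AC is not acute, so the smallest enclosing circle has AC as diameter.
Centre = midpoint of AC = (0, 0.5), r² = 85/4 = 21.25.
Area = π·r² = π·21.25 ≈ 66.759.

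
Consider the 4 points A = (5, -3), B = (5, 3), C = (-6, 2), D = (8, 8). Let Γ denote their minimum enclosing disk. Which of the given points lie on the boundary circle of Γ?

A, C, D

A smallest enclosing disk is always determined by at most three of the input points on its boundary.
The minimum enclosing circle is determined by three boundary points: A, C, D.
Their circumcentre is (101/68, 263/68) with r² = 137605/2312.
The farthest remaining point B is at distance² 30301/2312 ≤ 137605/2312.
The points at distance exactly r from the centre are A, C, D — 3 points.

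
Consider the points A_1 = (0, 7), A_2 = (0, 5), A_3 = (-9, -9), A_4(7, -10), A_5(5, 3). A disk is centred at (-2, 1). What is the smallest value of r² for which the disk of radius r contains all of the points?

202

The required radius is the distance from (-2, 1) to the farthest point.
Squared distances: 40, 20, 149, 202, 53.
Maximum is 202, attained at A_4.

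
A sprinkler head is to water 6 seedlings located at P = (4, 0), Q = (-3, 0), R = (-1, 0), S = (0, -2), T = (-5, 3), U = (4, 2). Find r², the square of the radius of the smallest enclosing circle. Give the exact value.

The farthest pair is P–T with squared distance 90. The circle on this segment as diameter has centre (-0.5, 1.5) and r² = 90/4 = 22.5.
Check Q: distance² to centre = 8.5 ≤ 22.5, so it lies inside.
All remaining points lie in this disk, and no smaller disk contains both endpoints, so this is the minimum enclosing circle.

22.5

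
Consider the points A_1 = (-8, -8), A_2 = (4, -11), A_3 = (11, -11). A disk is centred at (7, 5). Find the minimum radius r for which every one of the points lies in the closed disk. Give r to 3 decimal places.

The required radius is the distance from (7, 5) to the farthest point.
Squared distances: 394, 265, 272.
Maximum is 394, attained at A_1.
r = √394 ≈ 19.849.

19.849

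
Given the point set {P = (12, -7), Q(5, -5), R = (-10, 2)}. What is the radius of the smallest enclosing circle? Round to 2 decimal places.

11.88

Side lengths²: PQ² = 53, PR² = 565, QR² = 274.
Since PR² = 565 ≥ 274 + 53 = 327, the angle opposite PR is not acute, so the smallest enclosing circle has PR as diameter.
Centre = midpoint of PR = (1, -2.5), r² = 565/4 = 141.25.
r = √(141.25) ≈ 11.88.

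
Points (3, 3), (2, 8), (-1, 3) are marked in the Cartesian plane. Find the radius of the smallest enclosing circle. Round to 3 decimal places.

2.973

Call the three points A, B, C in the order given.
Side lengths²: AB² = 26, AC² = 16, BC² = 34.
Since BC² = 34 < 26 + 16 = 42, the triangle is acute, so the smallest enclosing circle is the circumcircle.
Circumcentre = (1, 5.2), r² = 8.84.
r = √(8.84) ≈ 2.973.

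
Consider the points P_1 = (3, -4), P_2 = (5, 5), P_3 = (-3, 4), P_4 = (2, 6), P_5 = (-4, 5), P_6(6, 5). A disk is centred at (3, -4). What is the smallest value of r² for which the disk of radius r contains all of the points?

130

The required radius is the distance from (3, -4) to the farthest point.
Squared distances: 0, 85, 100, 101, 130, 90.
Maximum is 130, attained at P_5.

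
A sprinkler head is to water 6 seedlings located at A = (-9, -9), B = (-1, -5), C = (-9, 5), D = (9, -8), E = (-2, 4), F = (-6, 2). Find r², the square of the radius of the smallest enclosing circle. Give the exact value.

The minimum enclosing circle is determined by three boundary points: A, C, D.
Their circumcentre is (-13/36, -2) with r² = 160225/1296.
The farthest remaining point F is at distance² 61945/1296 ≤ 160225/1296.

160225/1296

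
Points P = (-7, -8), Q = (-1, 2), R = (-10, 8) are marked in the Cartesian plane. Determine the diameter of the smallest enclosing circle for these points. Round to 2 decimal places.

16.28

Side lengths²: PQ² = 136, PR² = 265, QR² = 117.
Since PR² = 265 ≥ 136 + 117 = 253, the angle opposite PR is not acute, so the smallest enclosing circle has PR as diameter.
Centre = midpoint of PR = (-8.5, 0), r² = 265/4 = 66.25.
Diameter = 2r = 2√(66.25) ≈ 16.28.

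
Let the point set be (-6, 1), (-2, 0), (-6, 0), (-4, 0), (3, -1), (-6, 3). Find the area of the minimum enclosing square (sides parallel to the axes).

81

The bounding box has width 9 and height 4.
An axis-aligned square enclosing the set must have side ≥ max(width, height).
So the minimum side is max(9, 4) = 9.
Area = 9² = 81.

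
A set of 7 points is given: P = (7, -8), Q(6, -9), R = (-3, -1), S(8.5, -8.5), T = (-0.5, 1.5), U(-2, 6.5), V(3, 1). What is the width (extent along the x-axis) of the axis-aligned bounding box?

11.5

max x = 8.5, min x = -3, so width = 11.5.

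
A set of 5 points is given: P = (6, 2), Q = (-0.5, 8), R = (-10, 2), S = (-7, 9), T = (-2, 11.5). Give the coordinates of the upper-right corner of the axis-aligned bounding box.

(6, 11.5)

x-range [-10, 6], y-range [2, 11.5].
The upper-right corner is (6, 11.5).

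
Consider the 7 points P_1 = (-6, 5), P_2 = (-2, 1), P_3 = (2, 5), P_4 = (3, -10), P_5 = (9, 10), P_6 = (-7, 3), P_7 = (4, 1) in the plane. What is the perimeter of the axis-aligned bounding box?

72

Width = max x − min x = 9 − (-7) = 16.
Height = max y − min y = 10 − (-10) = 20.
Perimeter = 2(16 + 20) = 72.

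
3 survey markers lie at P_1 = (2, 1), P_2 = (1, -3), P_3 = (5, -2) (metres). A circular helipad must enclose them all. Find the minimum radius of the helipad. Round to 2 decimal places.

2.40

Side lengths²: P_1P_2² = 17, P_1P_3² = 18, P_2P_3² = 17.
Since P_1P_3² = 18 < 17 + 17 = 34, the triangle is acute, so the smallest enclosing circle is the circumcircle.
Circumcentre = (2.7, -1.3), r² = 5.78.
r = √(5.78) ≈ 2.40.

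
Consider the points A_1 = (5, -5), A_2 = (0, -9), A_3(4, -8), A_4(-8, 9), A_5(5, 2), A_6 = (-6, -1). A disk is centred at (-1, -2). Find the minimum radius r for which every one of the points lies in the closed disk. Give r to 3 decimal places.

The required radius is the distance from (-1, -2) to the farthest point.
Squared distances: 45, 50, 61, 170, 52, 26.
Maximum is 170, attained at A_4.
r = √170 ≈ 13.038.

13.038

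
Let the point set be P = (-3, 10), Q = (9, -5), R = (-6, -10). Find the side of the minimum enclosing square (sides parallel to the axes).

The bounding box has width 15 and height 20.
An axis-aligned square enclosing the set must have side ≥ max(width, height).
So the minimum side is max(15, 20) = 20.

20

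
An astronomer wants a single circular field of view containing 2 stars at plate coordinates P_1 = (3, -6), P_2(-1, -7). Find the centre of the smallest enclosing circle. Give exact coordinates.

(1, -6.5)

The smallest circle enclosing two points has them as diameter endpoints.
Centre = midpoint = (1, -6.5); r² = |P_1P_2|²/4 = 17/4 = 4.25.
Centre = (1, -6.5).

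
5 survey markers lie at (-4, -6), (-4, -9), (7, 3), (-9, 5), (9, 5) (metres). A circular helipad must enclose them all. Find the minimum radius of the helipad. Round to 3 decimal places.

10.143

By Welzl's lemma the MEC is supported by two points (diametrically opposite) or three points (on a circumcircle).
The minimum enclosing circle is determined by three boundary points: (-4, -9), (-9, 5), (9, 5).
Their circumcentre is (0, 9/28) with r² = 80665/784.
The farthest remaining point (7, 3) is at distance² 44041/784 ≤ 80665/784.
r = √(80665/784) ≈ 10.143.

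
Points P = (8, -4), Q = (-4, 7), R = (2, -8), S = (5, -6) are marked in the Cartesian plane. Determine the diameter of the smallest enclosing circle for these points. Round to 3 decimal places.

A smallest enclosing disk is always determined by at most three of the input points on its boundary.
The minimum enclosing circle is determined by three boundary points: P, Q, R.
Their circumcentre is (16/19, 9/38) with r² = 99905/1444.
The farthest remaining point S is at distance² 81133/1444 ≤ 99905/1444.
Diameter = 2r = 2√(99905/1444) ≈ 16.636.

16.636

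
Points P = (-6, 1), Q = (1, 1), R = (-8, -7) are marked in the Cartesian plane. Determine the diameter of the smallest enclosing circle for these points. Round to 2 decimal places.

12.04

Side lengths²: PQ² = 49, PR² = 68, QR² = 145.
Since QR² = 145 ≥ 68 + 49 = 117, the angle opposite QR is not acute, so the smallest enclosing circle has QR as diameter.
Centre = midpoint of QR = (-3.5, -3), r² = 145/4 = 36.25.
Diameter = 2r = 2√(36.25) ≈ 12.04.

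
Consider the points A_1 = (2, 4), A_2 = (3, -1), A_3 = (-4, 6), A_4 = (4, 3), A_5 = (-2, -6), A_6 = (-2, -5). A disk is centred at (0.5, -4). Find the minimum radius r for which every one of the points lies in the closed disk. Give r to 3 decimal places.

The required radius is the distance from (0.5, -4) to the farthest point.
Squared distances: 66.25, 15.25, 120.25, 61.25, 10.25, 7.25.
Maximum is 120.25, attained at A_3.
r = √(120.25) ≈ 10.966.

10.966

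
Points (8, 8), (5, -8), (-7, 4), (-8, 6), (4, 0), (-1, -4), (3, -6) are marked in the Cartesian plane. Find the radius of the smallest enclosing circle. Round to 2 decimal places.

10.03

A smallest enclosing disk is always determined by at most three of the input points on its boundary.
The minimum enclosing circle is determined by three boundary points: (8, 8), (5, -8), (-8, 6).
Their circumcentre is (0.74, 1.08) with r² = 100.594.
The farthest remaining point (-7, 4) is at distance² 68.434 ≤ 100.594.
r = √(100.594) ≈ 10.03.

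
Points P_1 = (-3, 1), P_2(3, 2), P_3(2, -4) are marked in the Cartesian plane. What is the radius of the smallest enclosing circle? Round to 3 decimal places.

3.738

Side lengths²: P_1P_2² = 37, P_1P_3² = 50, P_2P_3² = 37.
Since P_1P_3² = 50 < 37 + 37 = 74, the triangle is acute, so the smallest enclosing circle is the circumcircle.
Circumcentre = (5/14, -9/14), r² = 1369/98.
r = √(1369/98) ≈ 3.738.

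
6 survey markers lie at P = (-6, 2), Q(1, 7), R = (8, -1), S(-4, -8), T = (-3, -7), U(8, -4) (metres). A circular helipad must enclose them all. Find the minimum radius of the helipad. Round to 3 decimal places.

The minimum enclosing circle is determined by three boundary points: Q, S, U.
Their circumcentre is (0.375, -1.125) with r² = 66.40625.
The farthest remaining point R is at distance² 58.15625 ≤ 66.40625.
r = √(66.40625) ≈ 8.149.

8.149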